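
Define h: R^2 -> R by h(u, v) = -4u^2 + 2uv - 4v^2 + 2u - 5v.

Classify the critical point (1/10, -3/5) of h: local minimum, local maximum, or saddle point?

The Hessian of h is constant: H = [[-8, 2], [2, -8]].
det(H) = (-8)·(-8) − 2² = 60.
det(H) > 0 and tr(H) = -16 < 0, so H is negative definite and the point is a local maximum.

local maximum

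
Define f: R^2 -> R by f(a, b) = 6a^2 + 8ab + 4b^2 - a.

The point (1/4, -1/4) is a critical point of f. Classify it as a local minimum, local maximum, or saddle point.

The Hessian of f is constant: H = [[12, 8], [8, 8]].
det(H) = 12·8 − 8² = 32.
det(H) > 0 and tr(H) = 20 > 0, so H is positive definite and the point is a local minimum.

local minimum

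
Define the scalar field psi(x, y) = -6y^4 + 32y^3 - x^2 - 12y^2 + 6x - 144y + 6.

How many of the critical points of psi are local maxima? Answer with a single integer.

psi separates as a function of x plus a function of y, so ∇psi=0 decouples.
∂psi/∂x = -2(x - 3) = 0 at x ∈ {3}; ∂psi/∂y = -24(y - 3)(y - 2)(y + 1) = 0 at y ∈ {-1, 2, 3}.
The Hessian is diagonal: diag(psi_xx, psi_yy). Second derivatives: psi_xx(3)=-2; psi_yy(-1)=-288, psi_yy(2)=72, psi_yy(3)=-96.
Local maxima occur where both diagonal entries negative: (3, -1), (3, 3). Count: 2.

2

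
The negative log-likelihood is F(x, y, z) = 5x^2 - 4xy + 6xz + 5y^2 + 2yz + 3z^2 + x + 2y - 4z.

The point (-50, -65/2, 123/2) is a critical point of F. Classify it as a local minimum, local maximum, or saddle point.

The Hessian is constant: H = [[10, -4, 6], [-4, 10, 2], [6, 2, 6]].
Leading principal minors: Δ₁ = 10, Δ₂ = 84, Δ₃ = 8.
All leading minors are positive, so H is positive definite: a local minimum.

local minimum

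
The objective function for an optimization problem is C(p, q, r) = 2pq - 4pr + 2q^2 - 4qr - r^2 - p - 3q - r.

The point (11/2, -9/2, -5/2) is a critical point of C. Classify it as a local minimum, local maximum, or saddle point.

The Hessian is constant: H = [[0, 2, -4], [2, 4, -4], [-4, -4, -2]].
Leading principal minors: Δ₁ = 0, Δ₂ = -4, Δ₃ = 8.
The minors fit neither the all-positive nor the alternating-sign pattern, so H is indefinite: a saddle point.

saddle point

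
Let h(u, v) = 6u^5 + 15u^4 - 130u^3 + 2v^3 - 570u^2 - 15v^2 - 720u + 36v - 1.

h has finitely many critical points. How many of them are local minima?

h separates as a function of u plus a function of v, so ∇h=0 decouples.
∂h/∂u = 30(u - 4)(u + 1)(u + 2)(u + 3) = 0 at u ∈ {-3, -2, -1, 4}; ∂h/∂v = 6(v - 3)(v - 2) = 0 at v ∈ {2, 3}.
The Hessian is diagonal: diag(h_uu, h_vv). Second derivatives: h_uu(-3)=-420, h_uu(-2)=180, h_uu(-1)=-300, h_uu(4)=6300; h_vv(2)=-6, h_vv(3)=6.
Local minima occur where both diagonal entries positive: (-2, 3), (4, 3). Count: 2.

2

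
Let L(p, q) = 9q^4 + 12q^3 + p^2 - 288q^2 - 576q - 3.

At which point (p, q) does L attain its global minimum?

(0, 4)

L(p,q) separates as A(p) + B(q) − 3, so its minimum is min A + min B − 3.
A'(p) = 2p vanishes at p ∈ {0}; B'(q) = 36(q - 4)(q + 1)(q + 4) vanishes at q ∈ {-4, -1, 4}.
Local minima of A (where A''>0): A(0)=0. Local minima of B: B(-4)=-768, B(4)=-3840.
So the global minimum of L is A(0) + B(4) − 3 = 0 − 3840 − 3 = -3843, attained at (0, 4).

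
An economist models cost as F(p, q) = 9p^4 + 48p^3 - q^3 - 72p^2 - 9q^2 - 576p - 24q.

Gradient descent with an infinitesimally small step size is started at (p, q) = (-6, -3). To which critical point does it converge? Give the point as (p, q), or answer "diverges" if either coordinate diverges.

(-4, -4)

F is separable, so gradient descent decouples: p follows -∂F/∂p, q follows -∂F/∂q.
∂F/∂p = 36(p - 2)(p + 2)(p + 4); at p=-6 this is -2304, so p increases.
∂F/∂q = -3(q + 2)(q + 4); at q=-3 this is 3, so q decreases.
p converges to its nearest critical value -4 (a local min of the p-part); q converges to -4. The iterate converges to (-4, -4).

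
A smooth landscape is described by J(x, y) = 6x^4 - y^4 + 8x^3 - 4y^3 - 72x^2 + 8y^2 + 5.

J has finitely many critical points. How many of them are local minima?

2

J separates as a function of x plus a function of y, so ∇J=0 decouples.
∂J/∂x = 24x(x - 2)(x + 3) = 0 at x ∈ {-3, 0, 2}; ∂J/∂y = -4y(y - 1)(y + 4) = 0 at y ∈ {-4, 0, 1}.
The Hessian is diagonal: diag(J_xx, J_yy). Second derivatives: J_xx(-3)=360, J_xx(0)=-144, J_xx(2)=240; J_yy(-4)=-80, J_yy(0)=16, J_yy(1)=-20.
Local minima occur where both diagonal entries positive: (-3, 0), (2, 0). Count: 2.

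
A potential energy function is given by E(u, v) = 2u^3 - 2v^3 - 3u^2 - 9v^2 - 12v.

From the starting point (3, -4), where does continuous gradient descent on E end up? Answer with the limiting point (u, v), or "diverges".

E is separable, so gradient descent decouples: u follows -∂E/∂u, v follows -∂E/∂v.
∂E/∂u = 6u(u - 1); at u=3 this is 36, so u decreases.
∂E/∂v = -6(v + 1)(v + 2); at v=-4 this is -36, so v increases.
u converges to its nearest critical value 1 (a local min of the u-part); v converges to -2. The iterate converges to (1, -2).

(1, -2)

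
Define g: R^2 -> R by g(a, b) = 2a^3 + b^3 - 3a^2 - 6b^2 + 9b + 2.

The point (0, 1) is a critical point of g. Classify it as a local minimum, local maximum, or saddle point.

local maximum

The mixed partial ∂²g/∂a∂b is 0, so the Hessian at any point is diag(g_aa, g_bb) = diag(6(2a - 1), 6(b - 2)).
At (0, 1): H = diag(-6, -6).
Both eigenvalues are negative, so H is negative definite: a local maximum.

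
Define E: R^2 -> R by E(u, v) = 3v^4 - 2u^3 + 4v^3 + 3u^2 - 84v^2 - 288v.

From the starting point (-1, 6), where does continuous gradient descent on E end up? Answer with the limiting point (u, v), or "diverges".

E is separable, so gradient descent decouples: u follows -∂E/∂u, v follows -∂E/∂v.
∂E/∂u = -6u(u - 1); at u=-1 this is -12, so u increases.
∂E/∂v = 12(v - 4)(v + 2)(v + 3); at v=6 this is 1728, so v decreases.
u converges to its nearest critical value 0 (a local min of the u-part); v converges to 4. The iterate converges to (0, 4).

(0, 4)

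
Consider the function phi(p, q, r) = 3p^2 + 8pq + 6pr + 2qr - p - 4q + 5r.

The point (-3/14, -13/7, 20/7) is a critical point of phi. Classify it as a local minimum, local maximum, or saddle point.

The Hessian is constant: H = [[6, 8, 6], [8, 0, 2], [6, 2, 0]].
Leading principal minors: Δ₁ = 6, Δ₂ = -64, Δ₃ = 168.
The minors fit neither the all-positive nor the alternating-sign pattern, so H is indefinite: a saddle point.

saddle point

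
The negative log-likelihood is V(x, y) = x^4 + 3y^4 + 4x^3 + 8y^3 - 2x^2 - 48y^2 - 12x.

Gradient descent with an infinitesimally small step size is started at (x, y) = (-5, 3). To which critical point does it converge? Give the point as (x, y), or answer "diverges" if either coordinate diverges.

V is separable, so gradient descent decouples: x follows -∂V/∂x, y follows -∂V/∂y.
∂V/∂x = 4(x - 1)(x + 1)(x + 3); at x=-5 this is -192, so x increases.
∂V/∂y = 12y(y - 2)(y + 4); at y=3 this is 252, so y decreases.
x converges to its nearest critical value -3 (a local min of the x-part); y converges to 2. The iterate converges to (-3, 2).

(-3, 2)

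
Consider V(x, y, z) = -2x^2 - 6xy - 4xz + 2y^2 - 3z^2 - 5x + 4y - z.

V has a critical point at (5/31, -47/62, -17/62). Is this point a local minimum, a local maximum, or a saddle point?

The Hessian is constant: H = [[-4, -6, -4], [-6, 4, 0], [-4, 0, -6]].
Leading principal minors: Δ₁ = -4, Δ₂ = -52, Δ₃ = 248.
The minors fit neither the all-positive nor the alternating-sign pattern, so H is indefinite: a saddle point.

saddle point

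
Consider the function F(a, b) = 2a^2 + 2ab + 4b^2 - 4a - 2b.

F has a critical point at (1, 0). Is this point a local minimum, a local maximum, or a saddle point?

The Hessian of F is constant: H = [[4, 2], [2, 8]].
det(H) = 4·8 − 2² = 28.
det(H) > 0 and tr(H) = 12 > 0, so H is positive definite and the point is a local minimum.

local minimum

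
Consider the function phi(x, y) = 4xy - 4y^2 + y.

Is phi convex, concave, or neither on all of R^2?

neither

phi is quadratic, so its Hessian is the constant matrix H = [[0, 4], [4, -8]].
det(H) = -16, tr(H) = -8.
det(H) < 0, so H is indefinite: neither convex nor concave.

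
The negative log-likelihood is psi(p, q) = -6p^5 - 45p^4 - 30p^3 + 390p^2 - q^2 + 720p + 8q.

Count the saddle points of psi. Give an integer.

psi separates as a function of p plus a function of q, so ∇psi=0 decouples.
∂psi/∂p = -30(p - 2)(p + 1)(p + 3)(p + 4) = 0 at p ∈ {-4, -3, -1, 2}; ∂psi/∂q = -2(q - 4) = 0 at q ∈ {4}.
The Hessian is diagonal: diag(psi_pp, psi_qq). Second derivatives: psi_pp(-4)=540, psi_pp(-3)=-300, psi_pp(-1)=540, psi_pp(2)=-2700; psi_qq(4)=-2.
Saddle points occur where the two diagonal entries have opposite signs: (-4, 4), (-1, 4). Count: 2.

2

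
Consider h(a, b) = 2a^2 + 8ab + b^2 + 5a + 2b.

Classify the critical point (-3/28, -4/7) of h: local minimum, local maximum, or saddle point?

The Hessian of h is constant: H = [[4, 8], [8, 2]].
det(H) = 4·2 − 8² = -56.
Since det(H) < 0, H is indefinite and the critical point is a saddle point.

saddle point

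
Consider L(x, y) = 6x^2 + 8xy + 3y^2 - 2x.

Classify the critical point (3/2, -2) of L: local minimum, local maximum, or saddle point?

The Hessian of L is constant: H = [[12, 8], [8, 6]].
det(H) = 12·6 − 8² = 8.
det(H) > 0 and tr(H) = 18 > 0, so H is positive definite and the point is a local minimum.

local minimum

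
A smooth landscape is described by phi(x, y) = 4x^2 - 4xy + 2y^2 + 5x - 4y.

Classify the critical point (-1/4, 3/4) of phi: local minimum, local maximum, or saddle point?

The Hessian of phi is constant: H = [[8, -4], [-4, 4]].
det(H) = 8·4 − (-4)² = 16.
det(H) > 0 and tr(H) = 12 > 0, so H is positive definite and the point is a local minimum.

local minimum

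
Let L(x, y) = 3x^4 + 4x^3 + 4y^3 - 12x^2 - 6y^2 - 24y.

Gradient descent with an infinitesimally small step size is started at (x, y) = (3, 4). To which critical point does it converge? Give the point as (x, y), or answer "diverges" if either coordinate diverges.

L is separable, so gradient descent decouples: x follows -∂L/∂x, y follows -∂L/∂y.
∂L/∂x = 12x(x - 1)(x + 2); at x=3 this is 360, so x decreases.
∂L/∂y = 12(y - 2)(y + 1); at y=4 this is 120, so y decreases.
x converges to its nearest critical value 1 (a local min of the x-part); y converges to 2. The iterate converges to (1, 2).

(1, 2)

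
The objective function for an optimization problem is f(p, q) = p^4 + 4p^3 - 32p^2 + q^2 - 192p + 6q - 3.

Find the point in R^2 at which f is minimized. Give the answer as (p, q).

(4, -3)

f(p,q) separates as A(p) + B(q) − 3, so its minimum is min A + min B − 3.
A'(p) = 4(p - 4)(p + 3)(p + 4) vanishes at p ∈ {-4, -3, 4}; B'(q) = 2q + 6 vanishes at q ∈ {-3}.
Local minima of A (where A''>0): A(-4)=256, A(4)=-768. Local minima of B: B(-3)=-9.
So the global minimum of f is A(4) + B(-3) − 3 = -768 − 9 − 3 = -780, attained at (4, -3).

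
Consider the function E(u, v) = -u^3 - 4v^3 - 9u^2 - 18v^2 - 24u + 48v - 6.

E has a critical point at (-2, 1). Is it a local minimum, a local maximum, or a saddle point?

local maximum

The mixed partial ∂²E/∂u∂v is 0, so the Hessian at any point is diag(E_uu, E_vv) = diag(-6(u + 3), -12(2v + 3)).
At (-2, 1): H = diag(-6, -60).
Both eigenvalues are negative, so H is negative definite: a local maximum.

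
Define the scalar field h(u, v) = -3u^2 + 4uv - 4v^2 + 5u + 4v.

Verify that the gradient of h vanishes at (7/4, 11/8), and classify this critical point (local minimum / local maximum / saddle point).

local maximum

∇h = (-6u + 4v + 5, 4u - 8v + 4); substituting (7/4, 11/8) gives ∇h = (0, 0), so (7/4, 11/8) is indeed a critical point.
The Hessian of h is constant: H = [[-6, 4], [4, -8]].
det(H) = (-6)·(-8) − 4² = 32.
det(H) > 0 and tr(H) = -14 < 0, so H is negative definite and the point is a local maximum.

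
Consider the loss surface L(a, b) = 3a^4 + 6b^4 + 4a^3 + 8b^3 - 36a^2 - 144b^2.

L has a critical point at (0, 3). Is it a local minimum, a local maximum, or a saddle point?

saddle point

The mixed partial ∂²L/∂a∂b is 0, so the Hessian at any point is diag(L_aa, L_bb) = diag(12(3a^2 + 2a - 6), 24(3b^2 + 2b - 12)).
At (0, 3): H = diag(-72, 504).
The eigenvalues have opposite signs, so H is indefinite: a saddle point.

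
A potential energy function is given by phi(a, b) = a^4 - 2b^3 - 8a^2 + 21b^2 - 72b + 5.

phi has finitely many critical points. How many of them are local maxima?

phi separates as a function of a plus a function of b, so ∇phi=0 decouples.
∂phi/∂a = 4a(a - 2)(a + 2) = 0 at a ∈ {-2, 0, 2}; ∂phi/∂b = -6(b - 4)(b - 3) = 0 at b ∈ {3, 4}.
The Hessian is diagonal: diag(phi_aa, phi_bb). Second derivatives: phi_aa(-2)=32, phi_aa(0)=-16, phi_aa(2)=32; phi_bb(3)=6, phi_bb(4)=-6.
Local maxima occur where both diagonal entries negative: (0, 4). Count: 1.

1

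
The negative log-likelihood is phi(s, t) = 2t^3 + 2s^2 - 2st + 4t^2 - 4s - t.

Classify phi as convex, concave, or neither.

neither

The term 2t^3 is cubic, so the Hessian is not constant.
∂²phi/∂t² = 12t + 8, which takes both signs as t varies (negative for sufficiently negative t). A diagonal entry of the Hessian changing sign means the Hessian is neither positive- nor negative-semidefinite on all of R^2.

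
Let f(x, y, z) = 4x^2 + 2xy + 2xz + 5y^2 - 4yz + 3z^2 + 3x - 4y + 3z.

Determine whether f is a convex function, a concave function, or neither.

f is quadratic, so its Hessian is the constant matrix H = [[8, 2, 2], [2, 10, -4], [2, -4, 6]].
Leading principal minors: 8, 76, 256.
All positive ⇒ H ≻ 0 ⇒ convex.

convex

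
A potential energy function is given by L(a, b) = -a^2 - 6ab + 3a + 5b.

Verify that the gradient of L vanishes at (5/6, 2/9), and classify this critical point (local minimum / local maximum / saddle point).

∇L = (-2a - 6b + 3, -6a + 5); substituting (5/6, 2/9) gives ∇L = (0, 0), so (5/6, 2/9) is indeed a critical point.
The Hessian of L is constant: H = [[-2, -6], [-6, 0]].
det(H) = (-2)·0 − (-6)² = -36.
Since det(H) < 0, H is indefinite and the critical point is a saddle point.

saddle point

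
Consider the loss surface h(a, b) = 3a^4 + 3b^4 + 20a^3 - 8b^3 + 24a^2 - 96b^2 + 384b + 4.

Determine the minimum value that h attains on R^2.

-1916

h(a,b) separates as P(a) + Q(b) + 4, so its minimum is min P + min Q + 4.
P'(a) = 12a(a + 1)(a + 4) vanishes at a ∈ {-4, -1, 0}; Q'(b) = 12(b - 4)(b - 2)(b + 4) vanishes at b ∈ {-4, 2, 4}.
Local minima of P (where P''>0): P(-4)=-128, P(0)=0. Local minima of Q: Q(-4)=-1792, Q(4)=256.
So the global minimum of h is P(-4) + Q(-4) + 4 = -128 − 1792 + 4 = -1916, attained at (-4, -4).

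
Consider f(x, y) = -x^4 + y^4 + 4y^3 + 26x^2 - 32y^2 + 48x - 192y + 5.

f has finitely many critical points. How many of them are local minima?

2

f separates as a function of x plus a function of y, so ∇f=0 decouples.
∂f/∂x = -4(x - 4)(x + 1)(x + 3) = 0 at x ∈ {-3, -1, 4}; ∂f/∂y = 4(y - 4)(y + 3)(y + 4) = 0 at y ∈ {-4, -3, 4}.
The Hessian is diagonal: diag(f_xx, f_yy). Second derivatives: f_xx(-3)=-56, f_xx(-1)=40, f_xx(4)=-140; f_yy(-4)=32, f_yy(-3)=-28, f_yy(4)=224.
Local minima occur where both diagonal entries positive: (-1, -4), (-1, 4). Count: 2.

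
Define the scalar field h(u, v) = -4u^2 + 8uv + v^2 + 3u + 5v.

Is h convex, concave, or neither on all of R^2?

neither

h is quadratic, so its Hessian is the constant matrix H = [[-8, 8], [8, 2]].
det(H) = -80, tr(H) = -6.
det(H) < 0, so H is indefinite: neither convex nor concave.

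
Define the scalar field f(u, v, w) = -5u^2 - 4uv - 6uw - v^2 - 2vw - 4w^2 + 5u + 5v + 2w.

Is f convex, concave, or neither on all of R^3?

f is quadratic, so its Hessian is the constant matrix H = [[-10, -4, -6], [-4, -2, -2], [-6, -2, -8]].
Leading principal minors: -10, 4, -16.
Signs alternate −, +, − ⇒ H ≺ 0 ⇒ concave.

concave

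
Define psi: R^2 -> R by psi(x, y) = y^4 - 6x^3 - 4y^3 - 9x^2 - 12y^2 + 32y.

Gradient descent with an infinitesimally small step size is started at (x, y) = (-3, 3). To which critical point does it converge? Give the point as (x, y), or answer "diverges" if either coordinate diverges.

psi is separable, so gradient descent decouples: x follows -∂psi/∂x, y follows -∂psi/∂y.
∂psi/∂x = -18x(x + 1); at x=-3 this is -108, so x increases.
∂psi/∂y = 4(y - 4)(y - 1)(y + 2); at y=3 this is -40, so y increases.
x converges to its nearest critical value -1 (a local min of the x-part); y converges to 4. The iterate converges to (-1, 4).

(-1, 4)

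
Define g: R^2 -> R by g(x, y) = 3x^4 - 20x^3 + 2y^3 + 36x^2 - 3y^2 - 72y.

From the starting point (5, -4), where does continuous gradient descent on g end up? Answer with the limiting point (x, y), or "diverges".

diverges

g is separable, so gradient descent decouples: x follows -∂g/∂x, y follows -∂g/∂y.
∂g/∂x = 12x(x - 3)(x - 2); at x=5 this is 360, so x decreases.
∂g/∂y = 6(y - 4)(y + 3); at y=-4 this is 48, so y decreases.
The y-coordinate has no critical point in that direction and runs off to infinity.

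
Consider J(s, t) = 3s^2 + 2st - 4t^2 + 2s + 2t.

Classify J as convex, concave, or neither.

J is quadratic, so its Hessian is the constant matrix H = [[6, 2], [2, -8]].
det(H) = -52, tr(H) = -2.
det(H) < 0, so H is indefinite: neither convex nor concave.

neither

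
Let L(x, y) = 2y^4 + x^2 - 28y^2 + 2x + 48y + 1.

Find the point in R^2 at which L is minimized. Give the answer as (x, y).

L(x,y) separates as P(x) + Q(y) + 1, so its minimum is min P + min Q + 1.
P'(x) = 2x + 2 vanishes at x ∈ {-1}; Q'(y) = 8(y - 2)(y - 1)(y + 3) vanishes at y ∈ {-3, 1, 2}.
Local minima of P (where P''>0): P(-1)=-1. Local minima of Q: Q(-3)=-234, Q(2)=16.
So the global minimum of L is P(-1) + Q(-3) + 1 = -1 − 234 + 1 = -234, attained at (-1, -3).

(-1, -3)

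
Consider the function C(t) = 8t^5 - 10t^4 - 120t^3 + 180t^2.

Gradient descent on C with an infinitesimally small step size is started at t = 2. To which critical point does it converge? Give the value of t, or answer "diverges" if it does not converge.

3

C'(t) = 40t(t - 3)(t - 1)(t + 3), so C'(2) = -400.
Gradient descent moves in the -C' direction, i.e. t is increasing.
The nearest critical point in that direction is t = 3, where C'' = 1440 > 0 (a local minimum). The iterate converges there.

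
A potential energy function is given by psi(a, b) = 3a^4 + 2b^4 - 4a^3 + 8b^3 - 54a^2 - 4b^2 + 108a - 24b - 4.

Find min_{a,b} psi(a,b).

psi(a,b) separates as P(a) + Q(b) − 4, so its minimum is min P + min Q − 4.
P'(a) = 12(a - 3)(a - 1)(a + 3) vanishes at a ∈ {-3, 1, 3}; Q'(b) = 8(b - 1)(b + 1)(b + 3) vanishes at b ∈ {-3, -1, 1}.
Local minima of P (where P''>0): P(-3)=-459, P(3)=-27. Local minima of Q: Q(-3)=-18, Q(1)=-18.
So the global minimum of psi is P(-3) + Q(-3) − 4 = -459 − 18 − 4 = -481, attained at (-3, -3).

-481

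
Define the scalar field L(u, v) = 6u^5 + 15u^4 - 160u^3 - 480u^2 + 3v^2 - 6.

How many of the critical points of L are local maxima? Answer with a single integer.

0

L separates as a function of u plus a function of v, so ∇L=0 decouples.
∂L/∂u = 30u(u - 4)(u + 2)(u + 4) = 0 at u ∈ {-4, -2, 0, 4}; ∂L/∂v = 6v = 0 at v ∈ {0}.
The Hessian is diagonal: diag(L_uu, L_vv). Second derivatives: L_uu(-4)=-1920, L_uu(-2)=720, L_uu(0)=-960, L_uu(4)=5760; L_vv(0)=6.
Local maxima occur where both diagonal entries negative: none. Count: 0.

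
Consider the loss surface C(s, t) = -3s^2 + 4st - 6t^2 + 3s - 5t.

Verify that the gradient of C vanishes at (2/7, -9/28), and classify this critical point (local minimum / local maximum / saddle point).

∇C = (-6s + 4t + 3, 4s - 12t - 5); substituting (2/7, -9/28) gives ∇C = (0, 0), so (2/7, -9/28) is indeed a critical point.
The Hessian of C is constant: H = [[-6, 4], [4, -12]].
det(H) = (-6)·(-12) − 4² = 56.
det(H) > 0 and tr(H) = -18 < 0, so H is negative definite and the point is a local maximum.

local maximum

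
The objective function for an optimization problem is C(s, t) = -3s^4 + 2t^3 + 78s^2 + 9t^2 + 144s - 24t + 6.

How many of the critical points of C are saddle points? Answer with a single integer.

C separates as a function of s plus a function of t, so ∇C=0 decouples.
∂C/∂s = -12(s - 4)(s + 1)(s + 3) = 0 at s ∈ {-3, -1, 4}; ∂C/∂t = 6(t - 1)(t + 4) = 0 at t ∈ {-4, 1}.
The Hessian is diagonal: diag(C_ss, C_tt). Second derivatives: C_ss(-3)=-168, C_ss(-1)=120, C_ss(4)=-420; C_tt(-4)=-30, C_tt(1)=30.
Saddle points occur where the two diagonal entries have opposite signs: (-3, 1), (-1, -4), (4, 1). Count: 3.

3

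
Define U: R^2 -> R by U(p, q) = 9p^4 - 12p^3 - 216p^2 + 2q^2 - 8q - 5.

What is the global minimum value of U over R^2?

U(p,q) separates as A(p) + B(q) − 5, so its minimum is min A + min B − 5.
A'(p) = 36p(p - 4)(p + 3) vanishes at p ∈ {-3, 0, 4}; B'(q) = 4q - 8 vanishes at q ∈ {2}.
Local minima of A (where A''>0): A(-3)=-891, A(4)=-1920. Local minima of B: B(2)=-8.
So the global minimum of U is A(4) + B(2) − 5 = -1920 − 8 − 5 = -1933, attained at (4, 2).

-1933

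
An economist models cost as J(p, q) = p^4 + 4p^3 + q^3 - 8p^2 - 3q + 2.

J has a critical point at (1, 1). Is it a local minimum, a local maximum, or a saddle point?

The mixed partial ∂²J/∂p∂q is 0, so the Hessian at any point is diag(J_pp, J_qq) = diag(4(3p^2 + 6p - 4), 6q).
At (1, 1): H = diag(20, 6).
Both eigenvalues are positive, so H is positive definite: a local minimum.

local minimum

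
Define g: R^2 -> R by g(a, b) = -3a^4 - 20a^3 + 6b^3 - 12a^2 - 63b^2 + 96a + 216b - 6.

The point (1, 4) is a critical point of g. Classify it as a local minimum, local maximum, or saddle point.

saddle point

The mixed partial ∂²g/∂a∂b is 0, so the Hessian at any point is diag(g_aa, g_bb) = diag(-12(3a^2 + 10a + 2), 18(2b - 7)).
At (1, 4): H = diag(-180, 18).
The eigenvalues have opposite signs, so H is indefinite: a saddle point.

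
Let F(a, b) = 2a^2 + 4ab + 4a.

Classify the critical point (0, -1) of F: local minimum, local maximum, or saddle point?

saddle point

The Hessian of F is constant: H = [[4, 4], [4, 0]].
det(H) = 4·0 − 4² = -16.
Since det(H) < 0, H is indefinite and the critical point is a saddle point.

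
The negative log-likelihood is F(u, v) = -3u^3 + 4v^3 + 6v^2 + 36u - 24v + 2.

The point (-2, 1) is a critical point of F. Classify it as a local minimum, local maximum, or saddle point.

local minimum

The mixed partial ∂²F/∂u∂v is 0, so the Hessian at any point is diag(F_uu, F_vv) = diag(-18u, 12(2v + 1)).
At (-2, 1): H = diag(36, 36).
Both eigenvalues are positive, so H is positive definite: a local minimum.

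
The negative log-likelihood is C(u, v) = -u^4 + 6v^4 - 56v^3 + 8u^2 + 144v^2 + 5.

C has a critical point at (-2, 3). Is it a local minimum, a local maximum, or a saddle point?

local maximum

The mixed partial ∂²C/∂u∂v is 0, so the Hessian at any point is diag(C_uu, C_vv) = diag(4(-3u^2 + 4), 24(3v^2 - 14v + 12)).
At (-2, 3): H = diag(-32, -72).
Both eigenvalues are negative, so H is negative definite: a local maximum.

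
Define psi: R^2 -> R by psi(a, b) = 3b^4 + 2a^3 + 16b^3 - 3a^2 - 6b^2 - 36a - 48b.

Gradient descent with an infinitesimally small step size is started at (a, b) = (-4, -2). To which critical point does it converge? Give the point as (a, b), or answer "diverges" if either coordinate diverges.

psi is separable, so gradient descent decouples: a follows -∂psi/∂a, b follows -∂psi/∂b.
∂psi/∂a = 6(a - 3)(a + 2); at a=-4 this is 84, so a decreases.
∂psi/∂b = 12(b - 1)(b + 1)(b + 4); at b=-2 this is 72, so b decreases.
The a-coordinate has no critical point in that direction and runs off to infinity.

diverges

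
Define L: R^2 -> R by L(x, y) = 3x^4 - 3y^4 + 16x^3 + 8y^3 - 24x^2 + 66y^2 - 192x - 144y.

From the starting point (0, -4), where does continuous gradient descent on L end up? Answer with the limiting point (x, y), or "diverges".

diverges

L is separable, so gradient descent decouples: x follows -∂L/∂x, y follows -∂L/∂y.
∂L/∂x = 12(x - 2)(x + 2)(x + 4); at x=0 this is -192, so x increases.
∂L/∂y = -12(y - 4)(y - 1)(y + 3); at y=-4 this is 480, so y decreases.
The y-coordinate has no critical point in that direction and runs off to infinity.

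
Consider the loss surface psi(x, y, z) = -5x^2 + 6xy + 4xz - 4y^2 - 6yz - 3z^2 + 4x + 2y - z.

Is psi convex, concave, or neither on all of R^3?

concave

psi is quadratic, so its Hessian is the constant matrix H = [[-10, 6, 4], [6, -8, -6], [4, -6, -6]].
Leading principal minors: -10, 44, -64.
Signs alternate −, +, − ⇒ H ≺ 0 ⇒ concave.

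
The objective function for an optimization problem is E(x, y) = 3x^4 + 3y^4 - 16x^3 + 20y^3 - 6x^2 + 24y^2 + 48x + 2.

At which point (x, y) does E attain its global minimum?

(4, -4)

E(x,y) separates as P(x) + Q(y) + 2, so its minimum is min P + min Q + 2.
P'(x) = 12(x - 4)(x - 1)(x + 1) vanishes at x ∈ {-1, 1, 4}; Q'(y) = 12y(y + 1)(y + 4) vanishes at y ∈ {-4, -1, 0}.
Local minima of P (where P''>0): P(-1)=-35, P(4)=-160. Local minima of Q: Q(-4)=-128, Q(0)=0.
So the global minimum of E is P(4) + Q(-4) + 2 = -160 − 128 + 2 = -286, attained at (4, -4).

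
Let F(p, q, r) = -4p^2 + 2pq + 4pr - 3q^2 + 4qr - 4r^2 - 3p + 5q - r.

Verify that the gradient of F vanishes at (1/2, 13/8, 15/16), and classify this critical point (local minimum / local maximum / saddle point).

∇F = (-8p + 2q + 4r - 3, 2p - 6q + 4r + 5, 4p + 4q - 8r - 1); substituting (1/2, 13/8, 15/16) gives ∇F = (0, 0, 0), so (1/2, 13/8, 15/16) is indeed a critical point.
The Hessian is constant: H = [[-8, 2, 4], [2, -6, 4], [4, 4, -8]].
Leading principal minors: Δ₁ = -8, Δ₂ = 44, Δ₃ = -64.
The minors alternate sign starting negative (−, +, −), so H is negative definite: a local maximum.

local maximum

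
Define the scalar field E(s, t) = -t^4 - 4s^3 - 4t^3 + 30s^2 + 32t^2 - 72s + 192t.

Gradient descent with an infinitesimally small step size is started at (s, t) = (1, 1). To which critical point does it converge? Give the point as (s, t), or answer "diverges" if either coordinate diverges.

(2, -3)

E is separable, so gradient descent decouples: s follows -∂E/∂s, t follows -∂E/∂t.
∂E/∂s = -12(s - 3)(s - 2); at s=1 this is -24, so s increases.
∂E/∂t = -4(t - 4)(t + 3)(t + 4); at t=1 this is 240, so t decreases.
s converges to its nearest critical value 2 (a local min of the s-part); t converges to -3. The iterate converges to (2, -3).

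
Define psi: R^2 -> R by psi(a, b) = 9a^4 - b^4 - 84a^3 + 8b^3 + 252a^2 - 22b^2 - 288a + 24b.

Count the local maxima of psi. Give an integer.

2

psi separates as a function of a plus a function of b, so ∇psi=0 decouples.
∂psi/∂a = 36(a - 4)(a - 2)(a - 1) = 0 at a ∈ {1, 2, 4}; ∂psi/∂b = -4(b - 3)(b - 2)(b - 1) = 0 at b ∈ {1, 2, 3}.
The Hessian is diagonal: diag(psi_aa, psi_bb). Second derivatives: psi_aa(1)=108, psi_aa(2)=-72, psi_aa(4)=216; psi_bb(1)=-8, psi_bb(2)=4, psi_bb(3)=-8.
Local maxima occur where both diagonal entries negative: (2, 1), (2, 3). Count: 2.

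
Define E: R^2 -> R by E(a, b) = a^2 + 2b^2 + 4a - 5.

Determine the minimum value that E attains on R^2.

E(a,b) separates as P(a) + Q(b) − 5, so its minimum is min P + min Q − 5.
P'(a) = 2a + 4 vanishes at a ∈ {-2}; Q'(b) = 4b vanishes at b ∈ {0}.
Local minima of P (where P''>0): P(-2)=-4. Local minima of Q: Q(0)=0.
So the global minimum of E is P(-2) + Q(0) − 5 = -4 + 0 − 5 = -9, attained at (-2, 0).

-9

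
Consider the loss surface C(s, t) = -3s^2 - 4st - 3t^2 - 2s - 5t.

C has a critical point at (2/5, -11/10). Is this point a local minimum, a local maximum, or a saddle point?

local maximum

The Hessian of C is constant: H = [[-6, -4], [-4, -6]].
det(H) = (-6)·(-6) − (-4)² = 20.
det(H) > 0 and tr(H) = -12 < 0, so H is negative definite and the point is a local maximum.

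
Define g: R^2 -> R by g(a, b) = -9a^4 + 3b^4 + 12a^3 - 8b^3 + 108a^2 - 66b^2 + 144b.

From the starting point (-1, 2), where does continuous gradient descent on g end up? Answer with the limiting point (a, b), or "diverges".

g is separable, so gradient descent decouples: a follows -∂g/∂a, b follows -∂g/∂b.
∂g/∂a = -36a(a - 3)(a + 2); at a=-1 this is -144, so a increases.
∂g/∂b = 12(b - 4)(b - 1)(b + 3); at b=2 this is -120, so b increases.
a converges to its nearest critical value 0 (a local min of the a-part); b converges to 4. The iterate converges to (0, 4).

(0, 4)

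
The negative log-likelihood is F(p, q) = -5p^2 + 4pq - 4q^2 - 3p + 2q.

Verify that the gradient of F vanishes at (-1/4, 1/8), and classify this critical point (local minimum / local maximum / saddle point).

∇F = (-10p + 4q - 3, 4p - 8q + 2); substituting (-1/4, 1/8) gives ∇F = (0, 0), so (-1/4, 1/8) is indeed a critical point.
The Hessian of F is constant: H = [[-10, 4], [4, -8]].
det(H) = (-10)·(-8) − 4² = 64.
det(H) > 0 and tr(H) = -18 < 0, so H is negative definite and the point is a local maximum.

local maximum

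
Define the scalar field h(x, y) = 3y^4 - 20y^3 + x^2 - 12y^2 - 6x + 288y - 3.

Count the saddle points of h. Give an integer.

h separates as a function of x plus a function of y, so ∇h=0 decouples.
∂h/∂x = 2(x - 3) = 0 at x ∈ {3}; ∂h/∂y = 12(y - 4)(y - 3)(y + 2) = 0 at y ∈ {-2, 3, 4}.
The Hessian is diagonal: diag(h_xx, h_yy). Second derivatives: h_xx(3)=2; h_yy(-2)=360, h_yy(3)=-60, h_yy(4)=72.
Saddle points occur where the two diagonal entries have opposite signs: (3, 3). Count: 1.

1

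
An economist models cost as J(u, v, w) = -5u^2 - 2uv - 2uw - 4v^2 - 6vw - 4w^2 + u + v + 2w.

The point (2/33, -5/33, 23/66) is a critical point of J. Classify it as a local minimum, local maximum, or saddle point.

local maximum

The Hessian is constant: H = [[-10, -2, -2], [-2, -8, -6], [-2, -6, -8]].
Leading principal minors: Δ₁ = -10, Δ₂ = 76, Δ₃ = -264.
The minors alternate sign starting negative (−, +, −), so H is negative definite: a local maximum.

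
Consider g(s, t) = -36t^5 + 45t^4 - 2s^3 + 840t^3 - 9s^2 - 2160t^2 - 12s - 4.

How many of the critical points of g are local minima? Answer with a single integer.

g separates as a function of s plus a function of t, so ∇g=0 decouples.
∂g/∂s = -6(s + 1)(s + 2) = 0 at s ∈ {-2, -1}; ∂g/∂t = -180t(t - 3)(t - 2)(t + 4) = 0 at t ∈ {-4, 0, 2, 3}.
The Hessian is diagonal: diag(g_ss, g_tt). Second derivatives: g_ss(-2)=6, g_ss(-1)=-6; g_tt(-4)=30240, g_tt(0)=-4320, g_tt(2)=2160, g_tt(3)=-3780.
Local minima occur where both diagonal entries positive: (-2, -4), (-2, 2). Count: 2.

2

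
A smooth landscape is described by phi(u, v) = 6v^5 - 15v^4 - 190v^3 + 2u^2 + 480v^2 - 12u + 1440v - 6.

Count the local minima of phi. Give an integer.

phi separates as a function of u plus a function of v, so ∇phi=0 decouples.
∂phi/∂u = 4(u - 3) = 0 at u ∈ {3}; ∂phi/∂v = 30(v - 4)(v - 3)(v + 1)(v + 4) = 0 at v ∈ {-4, -1, 3, 4}.
The Hessian is diagonal: diag(phi_uu, phi_vv). Second derivatives: phi_uu(3)=4; phi_vv(-4)=-5040, phi_vv(-1)=1800, phi_vv(3)=-840, phi_vv(4)=1200.
Local minima occur where both diagonal entries positive: (3, -1), (3, 4). Count: 2.

2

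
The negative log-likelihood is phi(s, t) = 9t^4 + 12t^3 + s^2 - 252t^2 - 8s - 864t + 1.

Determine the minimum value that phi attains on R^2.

-4431

phi(s,t) separates as P(s) + Q(t) + 1, so its minimum is min P + min Q + 1.
P'(s) = 2s - 8 vanishes at s ∈ {4}; Q'(t) = 36(t - 4)(t + 2)(t + 3) vanishes at t ∈ {-3, -2, 4}.
Local minima of P (where P''>0): P(4)=-16. Local minima of Q: Q(-3)=729, Q(4)=-4416.
So the global minimum of phi is P(4) + Q(4) + 1 = -16 − 4416 + 1 = -4431, attained at (4, 4).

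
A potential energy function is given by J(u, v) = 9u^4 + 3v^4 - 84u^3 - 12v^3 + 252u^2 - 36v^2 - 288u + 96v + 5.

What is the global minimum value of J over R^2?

J(u,v) separates as P(u) + Q(v) + 5, so its minimum is min P + min Q + 5.
P'(u) = 36(u - 4)(u - 2)(u - 1) vanishes at u ∈ {1, 2, 4}; Q'(v) = 12(v - 4)(v - 1)(v + 2) vanishes at v ∈ {-2, 1, 4}.
Local minima of P (where P''>0): P(1)=-111, P(4)=-192. Local minima of Q: Q(-2)=-192, Q(4)=-192.
So the global minimum of J is P(4) + Q(-2) + 5 = -192 − 192 + 5 = -379, attained at (4, -2).

-379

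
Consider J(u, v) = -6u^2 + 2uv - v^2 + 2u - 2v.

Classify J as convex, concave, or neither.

J is quadratic, so its Hessian is the constant matrix H = [[-12, 2], [2, -2]].
det(H) = 20, tr(H) = -14.
det(H) > 0 and tr(H) < 0, so H is negative definite everywhere: concave.

concave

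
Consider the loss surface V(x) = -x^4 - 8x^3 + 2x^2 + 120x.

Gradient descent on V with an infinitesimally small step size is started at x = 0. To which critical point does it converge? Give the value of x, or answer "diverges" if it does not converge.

-3

V'(x) = -4(x - 2)(x + 3)(x + 5), so V'(0) = 120.
Gradient descent moves in the -V' direction, i.e. x is decreasing.
The nearest critical point in that direction is x = -3, where V'' = 40 > 0 (a local minimum). The iterate converges there.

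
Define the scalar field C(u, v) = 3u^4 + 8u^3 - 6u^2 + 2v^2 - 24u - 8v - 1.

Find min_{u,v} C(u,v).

-28

C(u,v) separates as P(u) + Q(v) − 1, so its minimum is min P + min Q − 1.
P'(u) = 12(u - 1)(u + 1)(u + 2) vanishes at u ∈ {-2, -1, 1}; Q'(v) = 4v - 8 vanishes at v ∈ {2}.
Local minima of P (where P''>0): P(-2)=8, P(1)=-19. Local minima of Q: Q(2)=-8.
So the global minimum of C is P(1) + Q(2) − 1 = -19 − 8 − 1 = -28, attained at (1, 2).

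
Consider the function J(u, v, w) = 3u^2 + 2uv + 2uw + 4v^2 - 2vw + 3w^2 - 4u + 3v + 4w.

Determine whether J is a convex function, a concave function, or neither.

convex

J is quadratic, so its Hessian is the constant matrix H = [[6, 2, 2], [2, 8, -2], [2, -2, 6]].
Leading principal minors: 6, 44, 192.
All positive ⇒ H ≻ 0 ⇒ convex.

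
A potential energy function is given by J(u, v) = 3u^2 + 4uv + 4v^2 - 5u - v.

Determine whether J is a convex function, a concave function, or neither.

J is quadratic, so its Hessian is the constant matrix H = [[6, 4], [4, 8]].
det(H) = 32, tr(H) = 14.
det(H) > 0 and tr(H) > 0, so H is positive definite everywhere: convex.

convex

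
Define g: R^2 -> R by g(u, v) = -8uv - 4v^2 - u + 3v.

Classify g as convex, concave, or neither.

neither

g is quadratic, so its Hessian is the constant matrix H = [[0, -8], [-8, -8]].
det(H) = -64, tr(H) = -8.
det(H) < 0, so H is indefinite: neither convex nor concave.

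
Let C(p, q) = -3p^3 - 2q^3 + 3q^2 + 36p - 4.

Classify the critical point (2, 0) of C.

saddle point

The mixed partial ∂²C/∂p∂q is 0, so the Hessian at any point is diag(C_pp, C_qq) = diag(-18p, 6(-2q + 1)).
At (2, 0): H = diag(-36, 6).
The eigenvalues have opposite signs, so H is indefinite: a saddle point.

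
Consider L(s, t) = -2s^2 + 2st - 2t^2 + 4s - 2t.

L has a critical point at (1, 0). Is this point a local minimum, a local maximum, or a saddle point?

The Hessian of L is constant: H = [[-4, 2], [2, -4]].
det(H) = (-4)·(-4) − 2² = 12.
det(H) > 0 and tr(H) = -8 < 0, so H is negative definite and the point is a local maximum.

local maximum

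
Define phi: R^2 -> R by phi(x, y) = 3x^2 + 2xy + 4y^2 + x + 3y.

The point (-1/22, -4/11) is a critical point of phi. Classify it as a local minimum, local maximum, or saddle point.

The Hessian of phi is constant: H = [[6, 2], [2, 8]].
det(H) = 6·8 − 2² = 44.
det(H) > 0 and tr(H) = 14 > 0, so H is positive definite and the point is a local minimum.

local minimum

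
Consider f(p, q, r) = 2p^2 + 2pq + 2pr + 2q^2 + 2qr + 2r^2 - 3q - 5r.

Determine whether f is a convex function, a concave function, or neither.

f is quadratic, so its Hessian is the constant matrix H = [[4, 2, 2], [2, 4, 2], [2, 2, 4]].
Leading principal minors: 4, 12, 32.
All positive ⇒ H ≻ 0 ⇒ convex.

convex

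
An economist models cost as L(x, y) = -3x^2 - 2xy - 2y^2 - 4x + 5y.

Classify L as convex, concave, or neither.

L is quadratic, so its Hessian is the constant matrix H = [[-6, -2], [-2, -4]].
det(H) = 20, tr(H) = -10.
det(H) > 0 and tr(H) < 0, so H is negative definite everywhere: concave.

concave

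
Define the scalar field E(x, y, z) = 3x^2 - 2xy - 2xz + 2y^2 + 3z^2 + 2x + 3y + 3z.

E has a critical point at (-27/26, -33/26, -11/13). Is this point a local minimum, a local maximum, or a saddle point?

The Hessian is constant: H = [[6, -2, -2], [-2, 4, 0], [-2, 0, 6]].
Leading principal minors: Δ₁ = 6, Δ₂ = 20, Δ₃ = 104.
All leading minors are positive, so H is positive definite: a local minimum.

local minimum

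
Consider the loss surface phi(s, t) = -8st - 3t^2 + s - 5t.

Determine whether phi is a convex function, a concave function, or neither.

neither

phi is quadratic, so its Hessian is the constant matrix H = [[0, -8], [-8, -6]].
det(H) = -64, tr(H) = -6.
det(H) < 0, so H is indefinite: neither convex nor concave.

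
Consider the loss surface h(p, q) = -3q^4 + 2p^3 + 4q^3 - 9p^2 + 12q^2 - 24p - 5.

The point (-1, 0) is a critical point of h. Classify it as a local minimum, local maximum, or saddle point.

The mixed partial ∂²h/∂p∂q is 0, so the Hessian at any point is diag(h_pp, h_qq) = diag(6(2p - 3), 12(-3q^2 + 2q + 2)).
At (-1, 0): H = diag(-30, 24).
The eigenvalues have opposite signs, so H is indefinite: a saddle point.

saddle point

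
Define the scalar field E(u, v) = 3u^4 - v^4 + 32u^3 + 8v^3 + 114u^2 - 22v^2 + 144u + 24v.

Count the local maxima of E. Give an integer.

E separates as a function of u plus a function of v, so ∇E=0 decouples.
∂E/∂u = 12(u + 1)(u + 3)(u + 4) = 0 at u ∈ {-4, -3, -1}; ∂E/∂v = -4(v - 3)(v - 2)(v - 1) = 0 at v ∈ {1, 2, 3}.
The Hessian is diagonal: diag(E_uu, E_vv). Second derivatives: E_uu(-4)=36, E_uu(-3)=-24, E_uu(-1)=72; E_vv(1)=-8, E_vv(2)=4, E_vv(3)=-8.
Local maxima occur where both diagonal entries negative: (-3, 1), (-3, 3). Count: 2.

2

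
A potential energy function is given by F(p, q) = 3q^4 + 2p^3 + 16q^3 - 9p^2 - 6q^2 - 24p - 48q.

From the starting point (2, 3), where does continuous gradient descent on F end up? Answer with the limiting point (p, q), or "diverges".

F is separable, so gradient descent decouples: p follows -∂F/∂p, q follows -∂F/∂q.
∂F/∂p = 6(p - 4)(p + 1); at p=2 this is -36, so p increases.
∂F/∂q = 12(q - 1)(q + 1)(q + 4); at q=3 this is 672, so q decreases.
p converges to its nearest critical value 4 (a local min of the p-part); q converges to 1. The iterate converges to (4, 1).

(4, 1)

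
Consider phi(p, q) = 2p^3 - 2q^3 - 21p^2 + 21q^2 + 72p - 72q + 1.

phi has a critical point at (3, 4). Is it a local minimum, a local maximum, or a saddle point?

The mixed partial ∂²phi/∂p∂q is 0, so the Hessian at any point is diag(phi_pp, phi_qq) = diag(6(2p - 7), 6(-2q + 7)).
At (3, 4): H = diag(-6, -6).
Both eigenvalues are negative, so H is negative definite: a local maximum.

local maximum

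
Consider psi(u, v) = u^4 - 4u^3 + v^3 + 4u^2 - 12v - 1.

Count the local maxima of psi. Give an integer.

1

psi separates as a function of u plus a function of v, so ∇psi=0 decouples.
∂psi/∂u = 4u(u - 2)(u - 1) = 0 at u ∈ {0, 1, 2}; ∂psi/∂v = 3(v - 2)(v + 2) = 0 at v ∈ {-2, 2}.
The Hessian is diagonal: diag(psi_uu, psi_vv). Second derivatives: psi_uu(0)=8, psi_uu(1)=-4, psi_uu(2)=8; psi_vv(-2)=-12, psi_vv(2)=12.
Local maxima occur where both diagonal entries negative: (1, -2). Count: 1.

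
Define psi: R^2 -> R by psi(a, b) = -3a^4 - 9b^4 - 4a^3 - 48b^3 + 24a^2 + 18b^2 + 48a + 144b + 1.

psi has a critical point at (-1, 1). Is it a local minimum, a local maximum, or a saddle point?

saddle point

The mixed partial ∂²psi/∂a∂b is 0, so the Hessian at any point is diag(psi_aa, psi_bb) = diag(12(-3a^2 - 2a + 4), 36(-3b^2 - 8b + 1)).
At (-1, 1): H = diag(36, -360).
The eigenvalues have opposite signs, so H is indefinite: a saddle point.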